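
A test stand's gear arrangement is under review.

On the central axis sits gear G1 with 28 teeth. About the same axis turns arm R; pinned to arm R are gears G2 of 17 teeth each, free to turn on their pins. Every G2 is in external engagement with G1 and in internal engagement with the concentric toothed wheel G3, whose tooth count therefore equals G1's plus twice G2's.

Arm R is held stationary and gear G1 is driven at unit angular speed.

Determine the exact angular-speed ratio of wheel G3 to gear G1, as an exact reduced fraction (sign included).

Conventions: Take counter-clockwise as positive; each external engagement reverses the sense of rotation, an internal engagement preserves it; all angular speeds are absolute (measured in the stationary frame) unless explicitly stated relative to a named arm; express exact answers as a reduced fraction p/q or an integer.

-14/31

planetary set (28T centre, 17T on arm, 62T internal) — Willis relation
ring teeth: 28 + 2·17 = 62
28(ω_sun−ω_arm) = −62(ω_ring−ω_arm),  ω_arm = 0, ω_sun = 1
ω_ring = 0 − (28/62)(1−0) = -14/31
ω_out/ω_in = -14/31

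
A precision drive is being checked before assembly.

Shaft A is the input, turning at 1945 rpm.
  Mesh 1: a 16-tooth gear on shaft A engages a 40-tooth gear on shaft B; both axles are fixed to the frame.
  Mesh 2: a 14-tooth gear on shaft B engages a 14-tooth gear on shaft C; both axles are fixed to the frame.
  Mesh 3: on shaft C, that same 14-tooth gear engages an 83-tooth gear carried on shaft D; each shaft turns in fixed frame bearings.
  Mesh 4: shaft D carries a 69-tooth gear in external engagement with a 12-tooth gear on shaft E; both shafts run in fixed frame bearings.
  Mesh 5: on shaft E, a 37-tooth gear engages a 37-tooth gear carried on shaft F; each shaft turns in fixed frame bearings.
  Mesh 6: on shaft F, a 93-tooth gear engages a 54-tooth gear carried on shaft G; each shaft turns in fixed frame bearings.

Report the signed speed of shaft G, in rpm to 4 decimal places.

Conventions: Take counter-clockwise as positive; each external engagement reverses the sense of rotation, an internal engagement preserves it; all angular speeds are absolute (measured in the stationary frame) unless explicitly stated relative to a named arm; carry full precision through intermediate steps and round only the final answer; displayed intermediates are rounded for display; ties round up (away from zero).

+1299.5308 rpm

6-mesh fixed-axis compound train (all bearings frame-fixed)
mesh 1 [16T→40T]: ω = 1945.0000×16/40 = 778.0000 rpm, sense flips to −
mesh 2 [14T→14T]: ω = 778.0000×14/14 = 778.0000 rpm, sense flips to +
mesh 3 [14T→83T]: ω = 778.0000×14/83 = 131.2289 rpm, sense flips to −
mesh 4 [69T→12T]: ω = 131.2289×69/12 = 754.5663 rpm, sense flips to +
mesh 5 [37T→37T]: ω = 754.5663×37/37 = 754.5663 rpm, sense flips to −
mesh 6 [93T→54T]: ω = 754.5663×93/54 = 1299.5308 rpm, sense flips to +
signed output speed = +1299.5308 rpm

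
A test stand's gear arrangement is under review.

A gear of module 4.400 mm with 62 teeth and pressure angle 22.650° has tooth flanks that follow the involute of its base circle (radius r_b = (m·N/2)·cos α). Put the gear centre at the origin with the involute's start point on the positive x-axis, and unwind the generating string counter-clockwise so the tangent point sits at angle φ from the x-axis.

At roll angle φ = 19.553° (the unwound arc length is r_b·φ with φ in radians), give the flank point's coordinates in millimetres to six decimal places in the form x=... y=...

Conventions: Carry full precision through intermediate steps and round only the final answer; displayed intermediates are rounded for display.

x=132.998119 y=1.648321

recognized (one wheel, involute flank): single-mesh tooth geometry, m = 4.400, N = 62
pitch radius r_p = m·N/2 = 4.400·62/2 = 136.400000
base radius r_b = r_p·cos α = 136.400000·cos 22.650° = 125.880082
roll angle φ = 19.553° = 0.34126423 rad
x = r_b·(cos φ + φ·sin φ) = 132.998119
y = r_b·(sin φ − φ·cos φ) = 1.648321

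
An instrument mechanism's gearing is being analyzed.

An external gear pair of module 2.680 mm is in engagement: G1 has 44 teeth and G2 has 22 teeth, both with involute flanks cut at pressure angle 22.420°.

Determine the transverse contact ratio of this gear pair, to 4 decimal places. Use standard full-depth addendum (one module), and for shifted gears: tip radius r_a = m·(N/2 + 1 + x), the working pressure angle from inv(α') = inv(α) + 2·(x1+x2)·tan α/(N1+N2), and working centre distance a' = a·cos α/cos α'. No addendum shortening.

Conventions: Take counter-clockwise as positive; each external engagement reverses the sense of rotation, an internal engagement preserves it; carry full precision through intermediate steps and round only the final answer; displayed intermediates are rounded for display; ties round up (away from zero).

1.5593

single-mesh involute tooth geometry (44T engaging 22T at module 2.680)
base radii: r_b1 = 54.503388, r_b2 = 27.251694
tip radii: r_a1 = 61.640000, r_a2 = 32.160000
no profile shift: α' = α, a' = a
action lengths: √(r_a1²−r_b1²) = 28.790108, √(r_a2²−r_b2²) = 17.076615
base pitch p_b = π·m·cos α = 7.783066
CR = (28.790108 + 17.076615 − 88.440000·sin 22.42000°)/7.783066 = 1.559324
contact ratio ≈ 1.5593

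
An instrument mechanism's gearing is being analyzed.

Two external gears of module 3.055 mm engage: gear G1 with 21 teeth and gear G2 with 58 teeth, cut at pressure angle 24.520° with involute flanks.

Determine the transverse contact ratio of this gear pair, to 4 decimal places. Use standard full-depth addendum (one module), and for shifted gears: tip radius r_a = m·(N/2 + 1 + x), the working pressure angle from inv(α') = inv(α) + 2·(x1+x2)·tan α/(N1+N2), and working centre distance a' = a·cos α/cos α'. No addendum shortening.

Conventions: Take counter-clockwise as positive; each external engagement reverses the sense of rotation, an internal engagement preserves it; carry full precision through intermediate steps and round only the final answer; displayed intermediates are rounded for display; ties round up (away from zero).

single-mesh involute tooth geometry (21T engaging 58T at module 3.055)
base radii: r_b1 = 29.184638, r_b2 = 80.605189
tip radii: r_a1 = 35.132500, r_a2 = 91.650000
no profile shift: α' = α, a' = a
action lengths: √(r_a1²−r_b1²) = 19.558872, √(r_a2²−r_b2²) = 43.617955
base pitch p_b = π·m·cos α = 8.732023
CR = (19.558872 + 43.617955 − 120.672500·sin 24.52000°)/8.732023 = 1.499816
contact ratio ≈ 1.4998

1.4998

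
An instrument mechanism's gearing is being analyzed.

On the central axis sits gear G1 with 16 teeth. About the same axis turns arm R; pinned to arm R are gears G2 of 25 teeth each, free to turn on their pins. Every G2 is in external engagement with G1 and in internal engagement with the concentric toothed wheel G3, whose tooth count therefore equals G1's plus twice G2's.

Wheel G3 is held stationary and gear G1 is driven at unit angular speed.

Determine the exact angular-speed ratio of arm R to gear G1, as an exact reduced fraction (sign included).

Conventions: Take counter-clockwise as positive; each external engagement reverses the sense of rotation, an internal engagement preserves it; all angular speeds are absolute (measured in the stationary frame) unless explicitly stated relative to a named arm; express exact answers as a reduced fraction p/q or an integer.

8/41

recognized (axles ride arm R): planetary set, 16/25/66 teeth
ring teeth: 16 + 2·25 = 66
16(ω_sun−ω_arm) = −66(ω_ring−ω_arm),  ω_ring = 0, ω_sun = 1
16(1−ω_arm) = −66(0−ω_arm)  ⇒  82·ω_arm = 16  ⇒  ω_arm = 8/41
ω_out/ω_in = 8/41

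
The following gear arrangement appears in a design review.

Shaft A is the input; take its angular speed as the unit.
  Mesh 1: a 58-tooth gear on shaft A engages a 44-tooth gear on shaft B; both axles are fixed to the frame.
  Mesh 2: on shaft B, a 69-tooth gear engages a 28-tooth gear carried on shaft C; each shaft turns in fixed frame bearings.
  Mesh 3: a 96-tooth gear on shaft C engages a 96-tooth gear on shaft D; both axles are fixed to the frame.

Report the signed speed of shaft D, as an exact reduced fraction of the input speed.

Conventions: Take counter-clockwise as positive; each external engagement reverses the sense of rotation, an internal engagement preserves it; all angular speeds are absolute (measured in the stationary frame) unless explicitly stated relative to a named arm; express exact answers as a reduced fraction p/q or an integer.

-2001/616

3-mesh fixed-axis compound train (all bearings frame-fixed)
mesh 1 [58T→44T]: |ω|/ω_in = 1×58/44 = 29/22, sense flips to −
mesh 2 [69T→28T]: |ω|/ω_in = (29/22)×69/28 = 2001/616, sense flips to +
mesh 3 [96T→96T]: |ω|/ω_in = (2001/616)×96/96 = 2001/616, sense flips to −
signed output speed (× input speed) = -2001/616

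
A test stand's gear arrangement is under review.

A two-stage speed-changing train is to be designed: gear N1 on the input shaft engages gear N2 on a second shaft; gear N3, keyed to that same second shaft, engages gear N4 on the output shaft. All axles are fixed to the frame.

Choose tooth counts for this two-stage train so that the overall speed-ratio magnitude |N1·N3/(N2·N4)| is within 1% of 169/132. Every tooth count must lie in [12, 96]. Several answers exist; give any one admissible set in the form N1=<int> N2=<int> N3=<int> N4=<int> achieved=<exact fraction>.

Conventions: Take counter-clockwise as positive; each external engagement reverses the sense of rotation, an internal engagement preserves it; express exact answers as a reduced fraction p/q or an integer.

topology: fixed-axis compound train — 2 stages, target 169/132
target = 169/132 in lowest terms: an exact hit needs N1·N3 = k·169 and N2·N4 = k·132 for one integer k, every count in [12, 96]; additionally prefer no 1:1 stage (N1 ≠ N2, N3 ≠ N4)
k = 1: no 1:1-free in-range split of k·169 and k·132 into factor pairs; take k = 2
k = 2: N1·N3 = 338 = 13·26, N2·N4 = 264 = 12·22
achieved = 13·26/(12·22) = 169/132; |achieved − target| = 0 ≤ 169/13200 ✓

N1=13 N2=12 N3=26 N4=22 achieved=169/132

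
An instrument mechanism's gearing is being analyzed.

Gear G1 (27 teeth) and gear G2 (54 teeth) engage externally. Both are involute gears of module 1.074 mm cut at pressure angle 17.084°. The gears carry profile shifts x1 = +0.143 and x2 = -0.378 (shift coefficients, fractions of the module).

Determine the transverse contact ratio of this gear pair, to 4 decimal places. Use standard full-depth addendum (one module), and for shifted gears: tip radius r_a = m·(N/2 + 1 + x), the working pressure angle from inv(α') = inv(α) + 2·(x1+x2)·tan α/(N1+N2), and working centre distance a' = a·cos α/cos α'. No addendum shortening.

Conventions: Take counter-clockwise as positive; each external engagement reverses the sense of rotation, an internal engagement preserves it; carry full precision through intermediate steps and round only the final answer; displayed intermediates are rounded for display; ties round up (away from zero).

single-mesh involute tooth geometry (27T engaging 54T at module 1.074)
base radii: r_b1 = 13.859233, r_b2 = 27.718466
tip radii: r_a1 = 15.726582, r_a2 = 29.666028
inv(α') = inv(17.084°) + 2·(+0.143-0.378)·tan α/(27+54) = 0.00737917  ⇒  α' = 15.92047°
a' = a·cos α / cos α' = 43.4970·cos 17.084°/cos 15.92047° = 43.236088
action lengths: √(r_a1²−r_b1²) = 7.432836, √(r_a2²−r_b2²) = 10.571654
base pitch p_b = π·m·cos α = 3.225190
CR = (7.432836 + 10.571654 − 43.236088·sin 15.92047°)/3.225190 = 1.905225
contact ratio ≈ 1.9052

1.9052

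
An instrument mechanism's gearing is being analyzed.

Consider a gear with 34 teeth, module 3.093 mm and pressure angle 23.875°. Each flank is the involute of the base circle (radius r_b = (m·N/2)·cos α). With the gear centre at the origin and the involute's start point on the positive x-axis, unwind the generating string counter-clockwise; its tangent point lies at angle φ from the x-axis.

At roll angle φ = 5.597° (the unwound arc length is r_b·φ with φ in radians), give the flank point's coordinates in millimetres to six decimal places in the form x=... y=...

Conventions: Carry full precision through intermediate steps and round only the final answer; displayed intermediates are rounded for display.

x=48.310542 y=0.014926

single-mesh involute tooth geometry (34T wheel at module 3.093)
pitch radius r_p = m·N/2 = 3.093·34/2 = 52.581000
base radius r_b = r_p·cos α = 52.581000·cos 23.875° = 48.081678
roll angle φ = 5.597° = 0.09768608 rad
x = r_b·(cos φ + φ·sin φ) = 48.310542
y = r_b·(sin φ − φ·cos φ) = 0.014926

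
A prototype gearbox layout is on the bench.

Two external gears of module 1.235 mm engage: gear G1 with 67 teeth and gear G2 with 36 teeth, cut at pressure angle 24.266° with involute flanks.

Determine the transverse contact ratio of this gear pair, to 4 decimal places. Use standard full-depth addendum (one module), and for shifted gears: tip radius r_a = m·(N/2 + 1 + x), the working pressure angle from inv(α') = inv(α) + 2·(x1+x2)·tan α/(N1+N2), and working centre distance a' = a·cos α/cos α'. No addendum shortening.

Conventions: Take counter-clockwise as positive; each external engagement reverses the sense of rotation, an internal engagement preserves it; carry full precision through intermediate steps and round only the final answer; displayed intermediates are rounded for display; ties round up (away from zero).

single-mesh involute tooth geometry (67T engaging 36T at module 1.235)
base radii: r_b1 = 37.717128, r_b2 = 20.265920
tip radii: r_a1 = 42.607500, r_a2 = 23.465000
no profile shift: α' = α, a' = a
action lengths: √(r_a1²−r_b1²) = 19.819618, √(r_a2²−r_b2²) = 11.827879
base pitch p_b = π·m·cos α = 3.537070
CR = (19.819618 + 11.827879 − 63.602500·sin 24.26600°)/3.537070 = 1.557379
contact ratio ≈ 1.5574

1.5574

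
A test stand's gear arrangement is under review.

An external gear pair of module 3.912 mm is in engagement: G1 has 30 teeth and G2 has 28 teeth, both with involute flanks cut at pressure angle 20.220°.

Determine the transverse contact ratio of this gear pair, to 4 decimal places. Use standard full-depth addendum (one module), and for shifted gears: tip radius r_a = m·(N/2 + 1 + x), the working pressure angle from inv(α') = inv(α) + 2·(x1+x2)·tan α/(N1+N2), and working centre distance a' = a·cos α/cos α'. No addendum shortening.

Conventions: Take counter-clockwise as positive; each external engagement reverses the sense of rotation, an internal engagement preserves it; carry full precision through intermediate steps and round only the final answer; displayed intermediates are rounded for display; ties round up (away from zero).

recognized (one external pair, fixed centres): single-mesh tooth geometry, m = 3.912, N1 = 30, N2 = 28
base radii: r_b1 = 55.063694, r_b2 = 51.392781
tip radii: r_a1 = 62.592000, r_a2 = 58.680000
no profile shift: α' = α, a' = a
action lengths: √(r_a1²−r_b1²) = 29.761519, √(r_a2²−r_b2²) = 28.321801
base pitch p_b = π·m·cos α = 11.532513
CR = (29.761519 + 28.321801 − 113.448000·sin 20.22000°)/11.532513 = 1.636483
contact ratio ≈ 1.6365

1.6365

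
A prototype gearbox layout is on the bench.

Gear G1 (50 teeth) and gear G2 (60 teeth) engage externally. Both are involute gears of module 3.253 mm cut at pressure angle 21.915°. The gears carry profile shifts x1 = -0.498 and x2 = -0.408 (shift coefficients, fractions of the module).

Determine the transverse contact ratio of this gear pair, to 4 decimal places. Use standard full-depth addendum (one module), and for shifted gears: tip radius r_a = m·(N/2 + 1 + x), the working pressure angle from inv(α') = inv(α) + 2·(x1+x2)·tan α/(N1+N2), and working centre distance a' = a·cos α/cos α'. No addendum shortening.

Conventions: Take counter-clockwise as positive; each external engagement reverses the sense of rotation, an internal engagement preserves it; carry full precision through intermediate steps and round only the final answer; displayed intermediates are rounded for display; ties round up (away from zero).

class = single-mesh tooth geometry [involute pair 50T × 60T, m = 3.253]
base radii: r_b1 = 75.448340, r_b2 = 90.538007
tip radii: r_a1 = 82.958006, r_a2 = 99.515776
inv(α') = inv(21.915°) + 2·(-0.498-0.408)·tan α/(50+60) = 0.01318565  ⇒  α' = 19.22455°
a' = a·cos α / cos α' = 178.9150·cos 21.915°/cos 19.22455° = 175.789160
action lengths: √(r_a1²−r_b1²) = 34.490271, √(r_a2²−r_b2²) = 41.306887
base pitch p_b = π·m·cos α = 9.481118
CR = (34.490271 + 41.306887 − 175.789160·sin 19.22455°)/9.481118 = 1.889529
contact ratio ≈ 1.8895

1.8895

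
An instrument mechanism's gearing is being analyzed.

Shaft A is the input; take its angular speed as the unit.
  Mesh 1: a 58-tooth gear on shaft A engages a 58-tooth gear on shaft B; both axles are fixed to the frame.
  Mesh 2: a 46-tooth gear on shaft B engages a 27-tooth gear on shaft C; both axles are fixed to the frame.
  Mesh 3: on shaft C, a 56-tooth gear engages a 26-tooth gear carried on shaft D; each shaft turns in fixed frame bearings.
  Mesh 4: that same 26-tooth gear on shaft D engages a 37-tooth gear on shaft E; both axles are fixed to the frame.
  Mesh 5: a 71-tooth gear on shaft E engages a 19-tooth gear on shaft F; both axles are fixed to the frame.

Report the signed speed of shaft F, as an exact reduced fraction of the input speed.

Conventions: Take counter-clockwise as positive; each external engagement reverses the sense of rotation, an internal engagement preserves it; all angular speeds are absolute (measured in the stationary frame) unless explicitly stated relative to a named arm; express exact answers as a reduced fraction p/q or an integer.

5-mesh fixed-axis compound train (all bearings frame-fixed)
mesh 1 [58T→58T]: |ω|/ω_in = 1×58/58 = 1, sense flips to −
mesh 2 [46T→27T]: |ω|/ω_in = 1×46/27 = 46/27, sense flips to +
mesh 3 [56T→26T]: |ω|/ω_in = (46/27)×56/26 = 1288/351, sense flips to −
mesh 4 [26T→37T]: |ω|/ω_in = (1288/351)×26/37 = 2576/999, sense flips to +
mesh 5 [71T→19T]: |ω|/ω_in = (2576/999)×71/19 = 182896/18981, sense flips to −
signed output speed (× input speed) = -182896/18981

-182896/18981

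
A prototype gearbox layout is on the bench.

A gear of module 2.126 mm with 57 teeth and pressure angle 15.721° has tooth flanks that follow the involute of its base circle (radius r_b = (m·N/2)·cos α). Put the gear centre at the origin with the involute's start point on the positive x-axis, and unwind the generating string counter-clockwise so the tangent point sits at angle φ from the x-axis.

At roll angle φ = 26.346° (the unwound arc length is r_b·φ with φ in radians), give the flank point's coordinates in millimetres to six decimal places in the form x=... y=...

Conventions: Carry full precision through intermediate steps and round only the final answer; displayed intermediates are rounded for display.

single-mesh involute tooth geometry (57T wheel at module 2.126)
pitch radius r_p = m·N/2 = 2.126·57/2 = 60.591000
base radius r_b = r_p·cos α = 60.591000·cos 15.721° = 58.324442
roll angle φ = 26.346° = 0.45982444 rad
x = r_b·(cos φ + φ·sin φ) = 64.168334
y = r_b·(sin φ − φ·cos φ) = 1.850525

x=64.168334 y=1.850525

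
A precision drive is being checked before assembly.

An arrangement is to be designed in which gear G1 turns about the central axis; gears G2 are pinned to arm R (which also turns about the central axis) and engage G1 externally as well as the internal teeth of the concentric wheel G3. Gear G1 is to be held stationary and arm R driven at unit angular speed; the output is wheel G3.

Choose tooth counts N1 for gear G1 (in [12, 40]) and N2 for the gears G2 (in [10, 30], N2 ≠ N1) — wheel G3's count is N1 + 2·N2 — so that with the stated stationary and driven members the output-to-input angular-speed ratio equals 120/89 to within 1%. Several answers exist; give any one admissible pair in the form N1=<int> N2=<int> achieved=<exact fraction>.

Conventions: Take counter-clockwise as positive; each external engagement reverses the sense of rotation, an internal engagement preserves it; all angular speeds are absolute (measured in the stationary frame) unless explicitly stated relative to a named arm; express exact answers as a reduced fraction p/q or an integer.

N1=31 N2=29 achieved=120/89

topology: planetary set — design target 120/89, arm = carrier (Willis)
Willis with ω_sun = 0: ω_ring/ω_arm = (N1+N3)/N3; set equal to 120/89  ⇒  N3/N1 = 1/(120/89 − 1) = 89/31
N3 = N1 + 2·N2  ⇒  N2/N1 = (N3/N1 − 1)/2 = (89/31 − 1)/2 = 29/31
smallest multiple with N1 ≥ 12 and N2 ≥ 10: k = 1  ⇒  N1 = 1·31 = 31, N2 = 1·29 = 29 (N1 ≤ 40, N2 ≤ 30, N2 ≠ N1 ✓), N3 = 31 + 2·29 = 89
check: (N1+N3)/N3 with N1 = 31, N3 = 89 gives 120/89; |achieved − target| = 0 ≤ 6/445 ✓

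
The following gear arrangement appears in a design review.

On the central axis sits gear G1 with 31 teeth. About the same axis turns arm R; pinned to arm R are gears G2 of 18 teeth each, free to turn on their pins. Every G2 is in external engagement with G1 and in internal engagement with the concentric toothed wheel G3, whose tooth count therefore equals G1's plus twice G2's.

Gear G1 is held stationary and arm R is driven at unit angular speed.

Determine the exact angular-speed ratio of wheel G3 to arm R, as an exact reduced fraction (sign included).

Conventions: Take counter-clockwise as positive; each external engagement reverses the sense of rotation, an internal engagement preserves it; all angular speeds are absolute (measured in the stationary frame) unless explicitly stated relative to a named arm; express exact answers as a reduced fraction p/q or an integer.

planetary set (31T centre, 18T on arm, 67T internal) — Willis relation
ring teeth: 31 + 2·18 = 67
31(ω_sun−ω_arm) = −67(ω_ring−ω_arm),  ω_sun = 0, ω_arm = 1
ω_ring = 1 − (31/67)(0−1) = 98/67
ω_out/ω_in = 98/67

98/67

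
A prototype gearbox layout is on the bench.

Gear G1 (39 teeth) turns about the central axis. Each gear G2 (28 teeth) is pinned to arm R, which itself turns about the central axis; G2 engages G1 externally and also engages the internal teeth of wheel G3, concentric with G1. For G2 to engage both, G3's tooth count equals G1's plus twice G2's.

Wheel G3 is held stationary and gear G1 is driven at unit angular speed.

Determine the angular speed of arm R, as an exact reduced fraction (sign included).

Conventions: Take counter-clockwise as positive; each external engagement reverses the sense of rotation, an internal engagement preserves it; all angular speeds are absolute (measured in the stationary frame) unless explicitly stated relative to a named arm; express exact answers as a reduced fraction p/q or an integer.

39/134

class = planetary set [G3 = 39+2·28 = 95; Willis about the carrier]
ring teeth: 39 + 2·28 = 95
39(ω_sun−ω_arm) = −95(ω_ring−ω_arm),  ω_ring = 0, ω_sun = 1
39(1−ω_arm) = −95(0−ω_arm)  ⇒  134·ω_arm = 39  ⇒  ω_arm = 39/134
exact speed ratio = 39/134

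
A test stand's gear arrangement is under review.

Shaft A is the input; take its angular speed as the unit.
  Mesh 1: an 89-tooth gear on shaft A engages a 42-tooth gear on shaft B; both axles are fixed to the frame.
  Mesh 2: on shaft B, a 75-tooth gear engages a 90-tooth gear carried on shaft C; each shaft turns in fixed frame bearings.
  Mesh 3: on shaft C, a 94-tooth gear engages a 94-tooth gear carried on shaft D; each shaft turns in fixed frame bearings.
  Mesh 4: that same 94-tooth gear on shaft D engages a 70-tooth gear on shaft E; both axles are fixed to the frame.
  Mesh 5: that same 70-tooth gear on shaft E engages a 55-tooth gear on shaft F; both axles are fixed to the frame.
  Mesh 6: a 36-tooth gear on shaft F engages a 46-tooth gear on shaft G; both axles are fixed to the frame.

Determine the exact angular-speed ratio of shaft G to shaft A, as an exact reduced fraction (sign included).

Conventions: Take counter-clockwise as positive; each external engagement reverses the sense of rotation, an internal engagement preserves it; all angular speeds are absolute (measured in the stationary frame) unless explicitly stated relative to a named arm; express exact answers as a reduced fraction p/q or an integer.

4183/1771

class = fixed-axis compound train [6 meshes; 6 ratios multiply, 6 sense flips]
mesh 1 [89T→42T]: running ratio 89/42, sense −
mesh 2 [75T→90T]: running ratio 445/252, sense +
mesh 3 [94T→94T]: running ratio 445/252, sense −
mesh 4 [94T→70T]: running ratio 4183/1764, sense +
mesh 5 [70T→55T]: running ratio 4183/1386, sense −
mesh 6 [36T→46T]: running ratio 4183/1771, sense +
ω_out/ω_in = 4183/1771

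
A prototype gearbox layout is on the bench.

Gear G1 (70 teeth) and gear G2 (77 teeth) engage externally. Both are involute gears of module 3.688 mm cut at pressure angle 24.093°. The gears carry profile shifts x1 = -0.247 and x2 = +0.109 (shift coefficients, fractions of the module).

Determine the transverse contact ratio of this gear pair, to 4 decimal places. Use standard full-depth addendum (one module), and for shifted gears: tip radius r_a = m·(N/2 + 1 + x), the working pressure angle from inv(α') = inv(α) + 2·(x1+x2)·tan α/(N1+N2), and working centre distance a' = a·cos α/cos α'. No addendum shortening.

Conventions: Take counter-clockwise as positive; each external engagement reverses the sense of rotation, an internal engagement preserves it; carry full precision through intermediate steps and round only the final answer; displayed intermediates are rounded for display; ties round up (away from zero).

1.6203

recognized (one external pair, fixed centres): single-mesh tooth geometry, m = 3.688, N1 = 70, N2 = 77
base radii: r_b1 = 117.835074, r_b2 = 129.618582
tip radii: r_a1 = 131.857064, r_a2 = 146.077992
inv(α') = inv(24.093°) + 2·(-0.247+0.109)·tan α/(70+77) = 0.02583324  ⇒  α' = 23.84967°
a' = a·cos α / cos α' = 271.0680·cos 24.093°/cos 23.84967° = 270.556632
action lengths: √(r_a1²−r_b1²) = 59.170775, √(r_a2²−r_b2²) = 67.363217
base pitch p_b = π·m·cos α = 10.576852
CR = (59.170775 + 67.363217 − 270.556632·sin 23.84967°)/10.576852 = 1.620289
contact ratio ≈ 1.6203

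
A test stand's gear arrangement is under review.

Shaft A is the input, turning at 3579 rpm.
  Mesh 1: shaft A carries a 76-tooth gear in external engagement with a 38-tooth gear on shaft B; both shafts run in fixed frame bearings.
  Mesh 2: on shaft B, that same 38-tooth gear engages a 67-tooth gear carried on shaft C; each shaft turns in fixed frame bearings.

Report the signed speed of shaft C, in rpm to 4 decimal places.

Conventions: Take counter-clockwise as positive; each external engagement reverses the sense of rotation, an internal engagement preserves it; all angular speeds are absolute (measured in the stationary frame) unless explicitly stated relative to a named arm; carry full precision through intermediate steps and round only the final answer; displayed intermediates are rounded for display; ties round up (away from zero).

class = fixed-axis compound train [2 meshes; 2 ratios multiply, 2 sense flips]
mesh 1 [76T→38T]: ω = 3579.0000×76/38 = 7158.0000 rpm, sense flips to −
mesh 2 [38T→67T]: ω = 7158.0000×38/67 = 4059.7612 rpm, sense flips to +
signed output speed = +4059.7612 rpm

+4059.7612 rpm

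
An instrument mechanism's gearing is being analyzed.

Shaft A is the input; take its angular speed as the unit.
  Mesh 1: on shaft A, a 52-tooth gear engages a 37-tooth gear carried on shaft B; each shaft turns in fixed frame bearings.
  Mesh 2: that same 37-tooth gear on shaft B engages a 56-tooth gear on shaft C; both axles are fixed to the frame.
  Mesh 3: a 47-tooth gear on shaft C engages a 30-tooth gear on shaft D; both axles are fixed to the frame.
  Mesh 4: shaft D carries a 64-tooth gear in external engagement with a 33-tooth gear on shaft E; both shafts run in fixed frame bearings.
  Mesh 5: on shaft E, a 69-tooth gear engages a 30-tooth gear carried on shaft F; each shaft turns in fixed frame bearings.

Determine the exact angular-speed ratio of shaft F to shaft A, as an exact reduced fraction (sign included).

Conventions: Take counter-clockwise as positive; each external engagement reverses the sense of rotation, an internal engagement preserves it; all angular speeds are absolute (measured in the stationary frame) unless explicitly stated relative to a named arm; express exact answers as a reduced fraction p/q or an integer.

-112424/17325

class = fixed-axis compound train [5 meshes; 5 ratios multiply, 5 sense flips]
mesh 1 [52T→37T]: running ratio 52/37, sense −
mesh 2 [37T→56T]: running ratio 13/14, sense +
mesh 3 [47T→30T]: running ratio 611/420, sense −
mesh 4 [64T→33T]: running ratio 9776/3465, sense +
mesh 5 [69T→30T]: running ratio 112424/17325, sense −
ω_out/ω_in = -112424/17325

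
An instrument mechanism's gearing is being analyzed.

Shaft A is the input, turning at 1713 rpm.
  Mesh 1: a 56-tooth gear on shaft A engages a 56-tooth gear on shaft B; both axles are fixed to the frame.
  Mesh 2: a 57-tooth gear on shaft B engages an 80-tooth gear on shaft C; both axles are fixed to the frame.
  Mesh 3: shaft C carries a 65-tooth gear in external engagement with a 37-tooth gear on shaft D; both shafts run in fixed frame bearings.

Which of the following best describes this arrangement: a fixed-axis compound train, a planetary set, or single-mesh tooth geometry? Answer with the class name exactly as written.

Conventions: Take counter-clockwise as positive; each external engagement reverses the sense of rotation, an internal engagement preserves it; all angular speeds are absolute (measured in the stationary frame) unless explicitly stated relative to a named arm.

recognized (4 fixed axles, 3 meshes): fixed-axis compound train
classification: fixed-axis compound train

fixed-axis compound train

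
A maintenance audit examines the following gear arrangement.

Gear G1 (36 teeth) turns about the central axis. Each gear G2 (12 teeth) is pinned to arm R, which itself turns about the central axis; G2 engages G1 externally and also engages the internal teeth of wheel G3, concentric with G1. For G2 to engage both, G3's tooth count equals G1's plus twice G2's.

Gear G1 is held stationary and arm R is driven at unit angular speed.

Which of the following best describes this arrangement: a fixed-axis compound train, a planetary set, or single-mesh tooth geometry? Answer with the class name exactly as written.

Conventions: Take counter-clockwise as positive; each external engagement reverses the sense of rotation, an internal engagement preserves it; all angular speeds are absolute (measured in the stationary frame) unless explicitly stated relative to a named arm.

planetary set

class = planetary set [G3 = 36+2·12 = 60; Willis about the carrier]
classification: planetary set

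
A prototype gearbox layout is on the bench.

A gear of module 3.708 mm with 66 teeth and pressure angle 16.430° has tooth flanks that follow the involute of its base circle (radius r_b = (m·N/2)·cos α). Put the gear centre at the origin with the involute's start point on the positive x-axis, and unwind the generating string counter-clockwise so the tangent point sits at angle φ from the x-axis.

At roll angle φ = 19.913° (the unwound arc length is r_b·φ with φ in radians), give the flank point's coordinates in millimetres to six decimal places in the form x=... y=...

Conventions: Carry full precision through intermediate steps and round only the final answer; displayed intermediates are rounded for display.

topology: single-mesh involute geometry — m = 3.708, N = 66
pitch radius r_p = m·N/2 = 3.708·66/2 = 122.364000
base radius r_b = r_p·cos α = 122.364000·cos 16.430° = 117.367390
roll angle φ = 19.913° = 0.34754741 rad
x = r_b·(cos φ + φ·sin φ) = 124.243129
y = r_b·(sin φ − φ·cos φ) = 1.622608

x=124.243129 y=1.622608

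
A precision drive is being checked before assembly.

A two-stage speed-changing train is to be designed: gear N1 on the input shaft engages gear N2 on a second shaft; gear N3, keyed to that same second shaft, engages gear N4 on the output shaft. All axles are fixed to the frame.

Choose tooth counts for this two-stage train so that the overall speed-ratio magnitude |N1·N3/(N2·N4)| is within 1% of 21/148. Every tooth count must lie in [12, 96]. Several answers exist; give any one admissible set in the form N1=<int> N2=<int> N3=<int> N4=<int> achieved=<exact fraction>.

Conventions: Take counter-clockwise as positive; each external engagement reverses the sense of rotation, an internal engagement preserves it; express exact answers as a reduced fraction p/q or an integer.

N1=12 N2=16 N3=14 N4=74 achieved=21/148

topology: fixed-axis compound train — 2 stages, target 21/148
target = 21/148 in lowest terms: an exact hit needs N1·N3 = k·21 and N2·N4 = k·148 for one integer k, every count in [12, 96]; additionally prefer no 1:1 stage (N1 ≠ N2, N3 ≠ N4)
k = 1…7: no 1:1-free in-range split of k·21 and k·148 into factor pairs; take k = 8
k = 8: N1·N3 = 168 = 12·14, N2·N4 = 1184 = 16·74
achieved = 12·14/(16·74) = 21/148; |achieved − target| = 0 ≤ 21/14800 ✓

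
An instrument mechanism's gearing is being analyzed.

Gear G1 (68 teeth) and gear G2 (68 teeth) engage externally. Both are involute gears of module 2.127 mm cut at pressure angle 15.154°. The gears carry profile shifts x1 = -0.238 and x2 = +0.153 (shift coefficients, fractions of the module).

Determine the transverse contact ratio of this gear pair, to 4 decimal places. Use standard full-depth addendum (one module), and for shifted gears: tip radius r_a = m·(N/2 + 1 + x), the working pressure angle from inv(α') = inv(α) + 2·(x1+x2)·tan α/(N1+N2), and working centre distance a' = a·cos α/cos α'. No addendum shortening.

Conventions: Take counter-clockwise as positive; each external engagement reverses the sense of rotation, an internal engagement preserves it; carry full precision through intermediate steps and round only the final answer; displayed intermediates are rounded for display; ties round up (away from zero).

single-mesh involute tooth geometry (68T engaging 68T at module 2.127)
base radii: r_b1 = 69.803263, r_b2 = 69.803263
tip radii: r_a1 = 73.938774, r_a2 = 74.770431
inv(α') = inv(15.154°) + 2·(-0.238+0.153)·tan α/(68+68) = 0.00600632  ⇒  α' = 14.88457°
a' = a·cos α / cos α' = 144.6360·cos 15.154°/cos 14.88457° = 144.453626
action lengths: √(r_a1²−r_b1²) = 24.381279, √(r_a2²−r_b2²) = 26.797795
base pitch p_b = π·m·cos α = 6.449806
CR = (24.381279 + 26.797795 − 144.453626·sin 14.88457°)/6.449806 = 2.181911
contact ratio ≈ 2.1819

2.1819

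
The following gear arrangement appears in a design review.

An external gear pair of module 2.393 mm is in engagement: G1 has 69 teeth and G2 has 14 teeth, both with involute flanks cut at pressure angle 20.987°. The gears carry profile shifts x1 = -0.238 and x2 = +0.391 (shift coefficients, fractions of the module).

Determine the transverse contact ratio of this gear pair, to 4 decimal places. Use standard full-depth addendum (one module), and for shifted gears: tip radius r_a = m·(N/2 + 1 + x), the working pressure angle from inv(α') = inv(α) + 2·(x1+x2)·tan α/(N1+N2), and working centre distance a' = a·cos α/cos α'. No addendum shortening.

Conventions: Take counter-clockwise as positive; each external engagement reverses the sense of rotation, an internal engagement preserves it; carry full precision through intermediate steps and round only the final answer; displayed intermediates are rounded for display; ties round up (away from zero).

recognized (one external pair, fixed centres): single-mesh tooth geometry, m = 2.393, N1 = 69, N2 = 14
base radii: r_b1 = 77.081711, r_b2 = 15.639767
tip radii: r_a1 = 84.381966, r_a2 = 20.079663
inv(α') = inv(20.987°) + 2·(-0.238+0.391)·tan α/(69+14) = 0.01872573  ⇒  α' = 21.52252°
a' = a·cos α / cos α' = 99.3095·cos 20.987°/cos 21.52252° = 99.671205
action lengths: √(r_a1²−r_b1²) = 34.332580, √(r_a2²−r_b2²) = 12.593274
base pitch p_b = π·m·cos α = 7.019111
CR = (34.332580 + 12.593274 − 99.671205·sin 21.52252°)/7.019111 = 1.475941
contact ratio ≈ 1.4759

1.4759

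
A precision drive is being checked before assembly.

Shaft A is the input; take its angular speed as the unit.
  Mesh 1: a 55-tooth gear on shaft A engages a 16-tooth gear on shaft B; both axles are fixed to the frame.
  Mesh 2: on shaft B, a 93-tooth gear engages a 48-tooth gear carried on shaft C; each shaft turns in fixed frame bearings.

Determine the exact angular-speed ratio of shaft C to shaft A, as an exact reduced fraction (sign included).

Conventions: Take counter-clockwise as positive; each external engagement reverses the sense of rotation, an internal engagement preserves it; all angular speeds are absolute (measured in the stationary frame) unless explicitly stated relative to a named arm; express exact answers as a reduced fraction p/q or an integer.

1705/256

class = fixed-axis compound train [2 meshes; 2 ratios multiply, 2 sense flips]
mesh 1 [55T→16T]: running ratio 55/16, sense −
mesh 2 [93T→48T]: running ratio 1705/256, sense +
ω_out/ω_in = 1705/256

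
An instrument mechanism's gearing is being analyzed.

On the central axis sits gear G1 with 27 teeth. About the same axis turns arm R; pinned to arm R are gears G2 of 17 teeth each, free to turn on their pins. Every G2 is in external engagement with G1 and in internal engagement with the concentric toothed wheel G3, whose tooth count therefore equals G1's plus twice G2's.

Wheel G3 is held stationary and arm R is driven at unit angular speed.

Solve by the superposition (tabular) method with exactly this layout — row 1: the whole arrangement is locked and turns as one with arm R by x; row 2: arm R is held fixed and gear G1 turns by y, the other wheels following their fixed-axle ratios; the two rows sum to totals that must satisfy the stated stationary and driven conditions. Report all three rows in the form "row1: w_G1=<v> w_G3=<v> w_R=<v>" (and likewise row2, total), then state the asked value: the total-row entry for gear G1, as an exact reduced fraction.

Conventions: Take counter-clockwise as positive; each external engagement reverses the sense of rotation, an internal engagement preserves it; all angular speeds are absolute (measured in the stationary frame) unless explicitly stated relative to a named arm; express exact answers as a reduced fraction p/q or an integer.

row1: w_G1=1 w_G3=1 w_R=1
row2: w_G1=61/27 w_G3=-1 w_R=0
total: w_G1=88/27 w_G3=0 w_R=1
asked value: 88/27

topology: planetary set — G1 27T / G2 17T / G3 61T, arm = carrier (Willis)
row 1 — lock + rotate with arm: ω_sun = ω_ring = ω_arm = x
row 2 (arm held, sun turns y): ω_ring = −(27/61)·y, ω_arm = 0
boundary: total ω_ring = x − (27/61)·y = 0 and total ω_arm = x = 1  ⇒  y = 61/27, x = 1
row 2 ring = −(27/61)·61/27 = -1
totals (row 1 + row 2): sun 1 + 61/27 = 88/27, ring 1 + (-1) = 0, arm 1 + 0 = 1
asked cell (total, sun) = 88/27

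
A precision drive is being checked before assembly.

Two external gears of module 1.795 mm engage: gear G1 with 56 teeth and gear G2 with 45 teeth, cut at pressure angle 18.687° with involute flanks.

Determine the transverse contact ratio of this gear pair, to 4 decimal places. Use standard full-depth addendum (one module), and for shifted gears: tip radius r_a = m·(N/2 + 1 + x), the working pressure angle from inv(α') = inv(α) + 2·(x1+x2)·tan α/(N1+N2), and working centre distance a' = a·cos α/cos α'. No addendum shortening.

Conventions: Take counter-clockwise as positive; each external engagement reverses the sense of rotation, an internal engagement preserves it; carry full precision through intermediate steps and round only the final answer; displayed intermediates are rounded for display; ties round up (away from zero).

single-mesh involute tooth geometry (56T engaging 45T at module 1.795)
base radii: r_b1 = 47.610443, r_b2 = 38.258392
tip radii: r_a1 = 52.055000, r_a2 = 42.182500
no profile shift: α' = α, a' = a
action lengths: √(r_a1²−r_b1²) = 21.046822, √(r_a2²−r_b2²) = 17.766788
base pitch p_b = π·m·cos α = 5.341879
CR = (21.046822 + 17.766788 − 90.647500·sin 18.68700°)/5.341879 = 1.829005
contact ratio ≈ 1.8290

1.8290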